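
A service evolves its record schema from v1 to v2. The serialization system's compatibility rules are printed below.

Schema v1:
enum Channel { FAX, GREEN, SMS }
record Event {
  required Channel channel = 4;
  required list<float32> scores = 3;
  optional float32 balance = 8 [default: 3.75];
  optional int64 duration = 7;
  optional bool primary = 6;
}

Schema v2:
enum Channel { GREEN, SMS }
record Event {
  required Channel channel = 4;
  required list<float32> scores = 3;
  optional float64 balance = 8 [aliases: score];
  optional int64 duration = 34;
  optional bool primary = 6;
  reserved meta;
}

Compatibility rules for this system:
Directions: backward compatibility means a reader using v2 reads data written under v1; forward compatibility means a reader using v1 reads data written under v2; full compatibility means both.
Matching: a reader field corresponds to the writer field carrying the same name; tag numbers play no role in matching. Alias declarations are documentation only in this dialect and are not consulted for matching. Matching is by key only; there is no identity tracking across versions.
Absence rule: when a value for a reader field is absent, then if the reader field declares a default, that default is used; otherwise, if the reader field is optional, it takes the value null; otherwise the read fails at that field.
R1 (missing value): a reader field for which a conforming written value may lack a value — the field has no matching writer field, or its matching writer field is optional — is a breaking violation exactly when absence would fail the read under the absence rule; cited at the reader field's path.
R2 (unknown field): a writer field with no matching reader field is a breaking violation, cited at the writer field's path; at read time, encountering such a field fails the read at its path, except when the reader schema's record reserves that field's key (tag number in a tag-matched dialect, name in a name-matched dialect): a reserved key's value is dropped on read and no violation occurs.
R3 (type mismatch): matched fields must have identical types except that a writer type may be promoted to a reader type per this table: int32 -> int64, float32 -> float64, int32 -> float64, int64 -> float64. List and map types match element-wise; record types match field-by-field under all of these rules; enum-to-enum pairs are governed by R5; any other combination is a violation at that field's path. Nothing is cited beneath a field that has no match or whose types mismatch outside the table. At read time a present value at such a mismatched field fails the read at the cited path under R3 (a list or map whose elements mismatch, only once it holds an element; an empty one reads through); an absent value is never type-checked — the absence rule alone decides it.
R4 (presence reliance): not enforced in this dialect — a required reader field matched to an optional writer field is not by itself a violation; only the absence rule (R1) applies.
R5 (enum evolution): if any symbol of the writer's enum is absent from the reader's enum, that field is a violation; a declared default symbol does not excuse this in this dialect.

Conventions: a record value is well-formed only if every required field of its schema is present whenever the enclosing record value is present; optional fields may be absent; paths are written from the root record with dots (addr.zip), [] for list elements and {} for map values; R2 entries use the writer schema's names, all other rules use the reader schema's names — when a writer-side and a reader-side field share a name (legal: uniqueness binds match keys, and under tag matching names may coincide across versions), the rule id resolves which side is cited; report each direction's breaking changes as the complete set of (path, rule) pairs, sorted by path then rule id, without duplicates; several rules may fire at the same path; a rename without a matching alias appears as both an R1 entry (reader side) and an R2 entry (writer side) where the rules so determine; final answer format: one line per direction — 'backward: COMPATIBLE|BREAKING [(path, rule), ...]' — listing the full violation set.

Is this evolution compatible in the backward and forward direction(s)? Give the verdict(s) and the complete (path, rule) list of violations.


each type pair in Event: writer, then reader
backward on Event — v2 reading data written by v1:
  channel: paired with writer channel (Channel -> Channel; writer required)
  scores: paired with writer scores (list<float32> -> list<float32>; writer required)
  balance: paired with writer balance (float32 -> float64; writer optional)
  duration: paired with writer duration (int64 -> int64; writer optional)
  primary: paired with writer primary (bool -> bool; writer optional)
  breaking: (channel, R5)
  => 1 violation(s): backward is BREAKING for Event
forward on Event — v1 reading data written by v2:
  channel: paired with writer channel (Channel -> Channel; writer required)
  scores: paired with writer scores (list<float32> -> list<float32>; writer required)
  balance: paired with writer balance (float64 -> float32; writer optional)
  duration: paired with writer duration (int64 -> int64; writer optional)
  primary: paired with writer primary (bool -> bool; writer optional)
  breaking: (balance, R3)
  => 1 violation(s): forward is BREAKING for Event

backward: BREAKING [(channel, R5)]; forward: BREAKING [(balance, R3)]


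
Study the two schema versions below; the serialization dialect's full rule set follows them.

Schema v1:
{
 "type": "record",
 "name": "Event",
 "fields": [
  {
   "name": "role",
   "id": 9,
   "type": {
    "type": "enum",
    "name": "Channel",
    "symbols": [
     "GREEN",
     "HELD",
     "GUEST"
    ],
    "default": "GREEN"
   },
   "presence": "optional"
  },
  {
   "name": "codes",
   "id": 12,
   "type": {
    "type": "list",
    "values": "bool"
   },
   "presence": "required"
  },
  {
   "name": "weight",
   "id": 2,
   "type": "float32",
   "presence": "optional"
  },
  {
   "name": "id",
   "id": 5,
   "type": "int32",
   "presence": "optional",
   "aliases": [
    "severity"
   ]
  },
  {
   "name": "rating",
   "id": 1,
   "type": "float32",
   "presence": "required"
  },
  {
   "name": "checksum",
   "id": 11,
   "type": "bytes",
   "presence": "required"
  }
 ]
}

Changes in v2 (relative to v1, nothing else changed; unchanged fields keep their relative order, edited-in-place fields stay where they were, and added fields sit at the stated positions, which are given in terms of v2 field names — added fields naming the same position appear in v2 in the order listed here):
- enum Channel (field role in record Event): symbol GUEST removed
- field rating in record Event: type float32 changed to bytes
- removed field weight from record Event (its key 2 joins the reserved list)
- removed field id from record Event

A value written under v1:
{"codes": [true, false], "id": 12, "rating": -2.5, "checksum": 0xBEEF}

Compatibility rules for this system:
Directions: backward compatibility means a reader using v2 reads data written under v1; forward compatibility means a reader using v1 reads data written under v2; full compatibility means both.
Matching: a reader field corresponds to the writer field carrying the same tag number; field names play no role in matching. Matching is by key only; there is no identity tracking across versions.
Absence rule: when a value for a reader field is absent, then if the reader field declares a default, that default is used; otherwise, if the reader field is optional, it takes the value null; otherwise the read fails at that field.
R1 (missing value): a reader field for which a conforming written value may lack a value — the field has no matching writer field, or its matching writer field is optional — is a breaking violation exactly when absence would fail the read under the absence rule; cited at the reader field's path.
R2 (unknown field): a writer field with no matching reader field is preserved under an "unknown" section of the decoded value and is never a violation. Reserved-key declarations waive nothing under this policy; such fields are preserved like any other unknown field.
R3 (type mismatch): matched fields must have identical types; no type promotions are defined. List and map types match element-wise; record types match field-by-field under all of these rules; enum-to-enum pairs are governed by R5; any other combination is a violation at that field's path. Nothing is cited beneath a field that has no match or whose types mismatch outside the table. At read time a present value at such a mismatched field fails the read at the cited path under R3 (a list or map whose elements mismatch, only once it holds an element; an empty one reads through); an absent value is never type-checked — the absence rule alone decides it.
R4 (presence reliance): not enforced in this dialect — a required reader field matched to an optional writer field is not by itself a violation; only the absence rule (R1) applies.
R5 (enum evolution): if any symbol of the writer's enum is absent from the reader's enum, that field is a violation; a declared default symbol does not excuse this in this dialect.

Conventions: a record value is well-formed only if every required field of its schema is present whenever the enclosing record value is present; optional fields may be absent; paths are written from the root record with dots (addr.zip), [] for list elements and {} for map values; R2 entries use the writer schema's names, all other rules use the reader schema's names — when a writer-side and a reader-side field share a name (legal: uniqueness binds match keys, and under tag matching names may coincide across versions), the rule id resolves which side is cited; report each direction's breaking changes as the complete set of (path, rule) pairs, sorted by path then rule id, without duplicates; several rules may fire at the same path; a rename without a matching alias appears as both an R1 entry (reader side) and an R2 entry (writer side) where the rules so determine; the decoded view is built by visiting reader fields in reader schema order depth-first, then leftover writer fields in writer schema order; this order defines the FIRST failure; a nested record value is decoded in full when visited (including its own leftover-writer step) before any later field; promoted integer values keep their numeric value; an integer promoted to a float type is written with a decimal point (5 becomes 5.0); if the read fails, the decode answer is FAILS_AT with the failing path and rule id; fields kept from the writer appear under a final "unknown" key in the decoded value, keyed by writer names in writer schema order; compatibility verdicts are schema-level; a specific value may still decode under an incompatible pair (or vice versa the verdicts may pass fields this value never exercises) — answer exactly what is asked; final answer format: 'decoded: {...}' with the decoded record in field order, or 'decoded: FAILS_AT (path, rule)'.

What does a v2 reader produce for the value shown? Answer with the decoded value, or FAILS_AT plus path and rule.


decoded: FAILS_AT (rating, R3)

each type pair in Event: writer, then reader
decode walk for Event under reader schema v2:
  role := null (absent, optional -> null)
  codes := [true, false]
  read fails at rating under R3
  => FAILS_AT (rating, R3)
the other Event changes do not affect what is asked:
  enum Channel (field role in record Event): symbol GUEST removed -> affects the rule determinations only; this particular Event value decodes identically
  removed field weight from record Event (its key 2 joins the reserved list) -> no rule fires on it and the decoded Event view is identical with or without it
  removed field id from record Event -> no rule fires on it and the decoded Event view is identical with or without it


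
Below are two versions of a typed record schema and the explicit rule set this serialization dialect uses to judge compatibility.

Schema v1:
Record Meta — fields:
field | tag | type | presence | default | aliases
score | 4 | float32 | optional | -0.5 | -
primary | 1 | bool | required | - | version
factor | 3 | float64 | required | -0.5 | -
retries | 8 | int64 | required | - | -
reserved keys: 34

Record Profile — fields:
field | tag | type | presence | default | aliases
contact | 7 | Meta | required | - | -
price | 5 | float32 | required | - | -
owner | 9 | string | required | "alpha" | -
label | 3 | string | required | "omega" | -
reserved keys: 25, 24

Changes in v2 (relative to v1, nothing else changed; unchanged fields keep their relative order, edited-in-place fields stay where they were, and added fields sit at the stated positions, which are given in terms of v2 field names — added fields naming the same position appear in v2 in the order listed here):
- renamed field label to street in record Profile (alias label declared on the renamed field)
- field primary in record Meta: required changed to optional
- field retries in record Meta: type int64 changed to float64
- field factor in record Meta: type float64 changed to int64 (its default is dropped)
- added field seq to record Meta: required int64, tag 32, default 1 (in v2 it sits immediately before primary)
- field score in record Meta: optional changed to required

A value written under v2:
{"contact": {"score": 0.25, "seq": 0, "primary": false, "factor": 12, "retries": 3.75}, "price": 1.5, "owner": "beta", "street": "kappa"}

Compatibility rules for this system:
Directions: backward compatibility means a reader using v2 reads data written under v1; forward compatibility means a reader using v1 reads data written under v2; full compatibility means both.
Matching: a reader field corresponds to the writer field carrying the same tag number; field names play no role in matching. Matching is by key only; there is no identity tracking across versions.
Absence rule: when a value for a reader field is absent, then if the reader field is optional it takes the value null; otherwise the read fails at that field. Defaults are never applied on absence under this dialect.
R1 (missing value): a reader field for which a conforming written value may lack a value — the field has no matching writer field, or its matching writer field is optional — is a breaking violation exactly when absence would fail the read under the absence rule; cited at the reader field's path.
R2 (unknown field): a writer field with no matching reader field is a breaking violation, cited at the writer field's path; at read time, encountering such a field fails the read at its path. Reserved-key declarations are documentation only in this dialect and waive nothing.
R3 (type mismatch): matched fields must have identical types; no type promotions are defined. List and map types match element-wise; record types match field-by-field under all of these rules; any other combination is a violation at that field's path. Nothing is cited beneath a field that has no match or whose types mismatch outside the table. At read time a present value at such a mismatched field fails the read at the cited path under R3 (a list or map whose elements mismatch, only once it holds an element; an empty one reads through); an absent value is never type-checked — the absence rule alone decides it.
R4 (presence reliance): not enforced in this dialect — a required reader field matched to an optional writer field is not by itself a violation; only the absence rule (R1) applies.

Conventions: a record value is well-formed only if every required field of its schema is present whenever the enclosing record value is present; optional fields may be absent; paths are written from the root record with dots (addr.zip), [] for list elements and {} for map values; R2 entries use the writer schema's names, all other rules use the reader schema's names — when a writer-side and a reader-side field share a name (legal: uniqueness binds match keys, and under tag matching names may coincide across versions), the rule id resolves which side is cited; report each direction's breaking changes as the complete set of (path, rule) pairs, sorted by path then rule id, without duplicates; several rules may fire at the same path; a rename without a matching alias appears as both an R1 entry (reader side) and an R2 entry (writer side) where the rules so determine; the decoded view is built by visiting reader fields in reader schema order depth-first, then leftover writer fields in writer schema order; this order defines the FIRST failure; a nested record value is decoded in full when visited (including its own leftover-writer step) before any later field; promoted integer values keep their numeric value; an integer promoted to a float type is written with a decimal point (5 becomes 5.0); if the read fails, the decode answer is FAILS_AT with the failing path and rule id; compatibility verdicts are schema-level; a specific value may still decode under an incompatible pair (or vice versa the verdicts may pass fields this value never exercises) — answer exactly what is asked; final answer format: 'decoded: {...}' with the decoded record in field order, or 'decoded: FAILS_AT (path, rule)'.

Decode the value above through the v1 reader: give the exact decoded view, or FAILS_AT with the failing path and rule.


in Profile below, arrows point writer -> reader
decode walk for Profile under reader schema v1:
  contact.score := 0.25
  contact.primary := false
  read fails at contact.factor under R3
  => FAILS_AT (contact.factor, R3)
diffs on Profile not affecting the asked answer:
  renamed field label to street in record Profile (alias label declared on the renamed field) -> no rule fires on it and the decoded Profile view is identical with or without it
  field primary in record Meta: required changed to optional -> affects the rule determinations only; this particular Profile value decodes identically
  field retries in record Meta: type int64 changed to float64 -> affects the rule determinations only; this particular Profile value decodes identically
  added field seq to record Meta: required int64, tag 32, default 1 (in v2 it sits immediately before primary) -> affects the rule determinations only; this particular Profile value decodes identically
  field score in record Meta: optional changed to required -> affects the rule determinations only; this particular Profile value decodes identically

decoded: FAILS_AT (contact.factor, R3)


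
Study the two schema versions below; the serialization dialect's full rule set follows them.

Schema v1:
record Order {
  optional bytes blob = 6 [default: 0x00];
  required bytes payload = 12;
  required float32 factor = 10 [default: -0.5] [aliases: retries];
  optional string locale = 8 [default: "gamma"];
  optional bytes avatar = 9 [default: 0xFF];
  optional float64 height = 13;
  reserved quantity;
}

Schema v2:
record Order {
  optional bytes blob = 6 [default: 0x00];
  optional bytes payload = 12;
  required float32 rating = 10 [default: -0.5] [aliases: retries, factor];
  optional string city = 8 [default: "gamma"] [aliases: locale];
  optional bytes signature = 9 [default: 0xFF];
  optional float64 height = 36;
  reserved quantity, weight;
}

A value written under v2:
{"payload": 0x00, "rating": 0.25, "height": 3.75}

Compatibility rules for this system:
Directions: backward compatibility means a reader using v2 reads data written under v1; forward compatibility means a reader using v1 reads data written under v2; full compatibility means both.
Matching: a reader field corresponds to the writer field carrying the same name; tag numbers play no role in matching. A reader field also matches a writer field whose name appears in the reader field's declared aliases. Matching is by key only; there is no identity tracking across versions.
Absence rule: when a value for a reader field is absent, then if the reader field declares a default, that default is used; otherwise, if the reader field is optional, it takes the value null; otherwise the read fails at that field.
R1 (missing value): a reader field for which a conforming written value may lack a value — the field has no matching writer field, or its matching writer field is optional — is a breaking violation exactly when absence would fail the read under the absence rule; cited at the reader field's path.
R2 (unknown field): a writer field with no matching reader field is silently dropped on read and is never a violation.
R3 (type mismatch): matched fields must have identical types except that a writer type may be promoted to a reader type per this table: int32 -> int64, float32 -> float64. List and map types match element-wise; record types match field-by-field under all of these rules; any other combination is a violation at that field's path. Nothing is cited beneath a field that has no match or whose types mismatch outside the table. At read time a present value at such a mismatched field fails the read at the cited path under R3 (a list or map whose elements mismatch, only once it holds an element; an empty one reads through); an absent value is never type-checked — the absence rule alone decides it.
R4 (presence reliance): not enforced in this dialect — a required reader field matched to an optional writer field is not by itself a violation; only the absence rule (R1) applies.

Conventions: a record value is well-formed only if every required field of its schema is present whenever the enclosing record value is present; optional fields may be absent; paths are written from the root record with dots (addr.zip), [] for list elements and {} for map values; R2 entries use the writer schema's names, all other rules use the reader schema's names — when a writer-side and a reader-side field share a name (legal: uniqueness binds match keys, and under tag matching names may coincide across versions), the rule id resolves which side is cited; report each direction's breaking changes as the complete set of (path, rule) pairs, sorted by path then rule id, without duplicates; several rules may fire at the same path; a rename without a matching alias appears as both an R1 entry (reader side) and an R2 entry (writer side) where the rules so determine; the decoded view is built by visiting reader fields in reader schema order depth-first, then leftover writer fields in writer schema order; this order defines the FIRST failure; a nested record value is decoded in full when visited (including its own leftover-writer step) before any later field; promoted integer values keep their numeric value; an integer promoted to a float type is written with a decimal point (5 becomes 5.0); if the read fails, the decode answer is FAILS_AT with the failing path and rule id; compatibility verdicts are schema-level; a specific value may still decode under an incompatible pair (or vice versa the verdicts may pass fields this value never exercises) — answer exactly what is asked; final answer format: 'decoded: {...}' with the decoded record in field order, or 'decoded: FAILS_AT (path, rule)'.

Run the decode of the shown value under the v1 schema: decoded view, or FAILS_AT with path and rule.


arrows below run writer -> reader for Order
decode walk for Order under reader schema v1:
  blob := 0x00 (no value, default fills)
  payload := 0x00
  factor := -0.5 (no value, default fills)
  locale := "gamma" (no value, default fills)
  avatar := 0xFF (no value, default fills)
  height := 3.75
  writer rating: unmatched, discarded
  => decoded: {"blob": 0x00, "payload": 0x00, "factor": -0.5, "locale": "gamma", "avatar": 0xFF, "height": 3.75}
remaining Order differences; none change what is asked:
  renamed field avatar to signature in record Order -> no rule fires on it and the decoded Order view is identical with or without it
  field height in record Order: tag 13 changed to 36 -> no rule fires on it and the decoded Order view is identical with or without it
  renamed field locale to city in record Order (alias locale declared on the renamed field) -> no rule fires on it and the decoded Order view is identical with or without it
  field payload in record Order: required changed to optional -> matters for Order compatibility verdicts, not for this value's decode

decoded: {"blob": 0x00, "payload": 0x00, "factor": -0.5, "locale": "gamma", "avatar": 0xFF, "height": 3.75}


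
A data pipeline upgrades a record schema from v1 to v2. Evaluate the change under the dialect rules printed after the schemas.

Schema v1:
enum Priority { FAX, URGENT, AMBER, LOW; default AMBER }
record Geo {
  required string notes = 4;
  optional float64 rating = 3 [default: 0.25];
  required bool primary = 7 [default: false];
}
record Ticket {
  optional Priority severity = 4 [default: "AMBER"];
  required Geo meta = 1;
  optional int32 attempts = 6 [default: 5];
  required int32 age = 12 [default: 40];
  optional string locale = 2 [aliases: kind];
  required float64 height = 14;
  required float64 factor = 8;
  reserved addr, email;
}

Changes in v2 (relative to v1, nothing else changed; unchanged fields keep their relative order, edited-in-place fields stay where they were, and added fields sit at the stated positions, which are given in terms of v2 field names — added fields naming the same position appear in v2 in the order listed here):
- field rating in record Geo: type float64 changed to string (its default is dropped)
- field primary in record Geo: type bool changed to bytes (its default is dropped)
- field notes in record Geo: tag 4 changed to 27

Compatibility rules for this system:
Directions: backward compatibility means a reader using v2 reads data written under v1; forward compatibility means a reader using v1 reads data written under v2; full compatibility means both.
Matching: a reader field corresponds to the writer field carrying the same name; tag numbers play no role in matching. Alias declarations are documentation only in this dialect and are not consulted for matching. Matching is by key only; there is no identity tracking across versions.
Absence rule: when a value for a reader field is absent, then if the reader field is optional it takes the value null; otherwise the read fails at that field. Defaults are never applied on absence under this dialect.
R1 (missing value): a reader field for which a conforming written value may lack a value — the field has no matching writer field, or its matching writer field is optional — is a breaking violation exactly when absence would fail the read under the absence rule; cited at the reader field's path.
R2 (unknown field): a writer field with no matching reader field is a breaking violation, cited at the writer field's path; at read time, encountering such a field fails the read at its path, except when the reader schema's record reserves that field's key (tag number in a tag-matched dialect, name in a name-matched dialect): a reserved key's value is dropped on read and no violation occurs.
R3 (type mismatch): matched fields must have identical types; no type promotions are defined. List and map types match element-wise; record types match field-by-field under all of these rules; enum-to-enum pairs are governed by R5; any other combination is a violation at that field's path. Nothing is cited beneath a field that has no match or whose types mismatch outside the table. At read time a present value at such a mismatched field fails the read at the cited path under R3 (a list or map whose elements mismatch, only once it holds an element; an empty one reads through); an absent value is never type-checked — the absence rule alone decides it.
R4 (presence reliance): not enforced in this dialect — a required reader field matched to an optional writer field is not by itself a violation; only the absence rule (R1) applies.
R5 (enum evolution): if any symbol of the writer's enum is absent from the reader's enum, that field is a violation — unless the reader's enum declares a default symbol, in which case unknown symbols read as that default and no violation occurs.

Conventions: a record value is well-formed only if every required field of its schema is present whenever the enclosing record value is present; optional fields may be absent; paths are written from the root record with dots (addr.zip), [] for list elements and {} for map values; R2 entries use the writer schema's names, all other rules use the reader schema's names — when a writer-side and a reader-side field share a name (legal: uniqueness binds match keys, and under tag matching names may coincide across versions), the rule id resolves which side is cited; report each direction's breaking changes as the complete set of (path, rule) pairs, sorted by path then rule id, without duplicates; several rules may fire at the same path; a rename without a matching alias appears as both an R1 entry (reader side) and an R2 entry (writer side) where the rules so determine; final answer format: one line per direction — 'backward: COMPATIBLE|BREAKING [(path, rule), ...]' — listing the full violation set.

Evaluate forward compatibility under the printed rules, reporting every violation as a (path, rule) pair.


forward: BREAKING [(meta.primary, R3), (meta.rating, R3)]

in Ticket below, arrows point writer -> reader
forward for Ticket (reader v1, writer v2):
  Priority -> Priority, writer optional: severity aligns to severity
  Geo -> Geo, writer required: meta aligns to meta
  int32 -> int32, writer optional: attempts aligns to attempts
  int32 -> int32, writer required: age aligns to age
  string -> string, writer optional: locale aligns to locale
  float64 -> float64, writer required: height aligns to height
  float64 -> float64, writer required: factor aligns to factor
  string -> string, writer required: meta.notes aligns to meta.notes
  string -> float64, writer optional: meta.rating aligns to meta.rating
  bytes -> bool, writer required: meta.primary aligns to meta.primary
  violation R3 at meta.primary
  violation R3 at meta.rating
  forward on Ticket therefore BREAKING (2)
the other Ticket changes do not affect what is asked:
  field notes in record Geo: tag 4 changed to 27 -> fires no rule on Ticket, leaving the asked answer as it is


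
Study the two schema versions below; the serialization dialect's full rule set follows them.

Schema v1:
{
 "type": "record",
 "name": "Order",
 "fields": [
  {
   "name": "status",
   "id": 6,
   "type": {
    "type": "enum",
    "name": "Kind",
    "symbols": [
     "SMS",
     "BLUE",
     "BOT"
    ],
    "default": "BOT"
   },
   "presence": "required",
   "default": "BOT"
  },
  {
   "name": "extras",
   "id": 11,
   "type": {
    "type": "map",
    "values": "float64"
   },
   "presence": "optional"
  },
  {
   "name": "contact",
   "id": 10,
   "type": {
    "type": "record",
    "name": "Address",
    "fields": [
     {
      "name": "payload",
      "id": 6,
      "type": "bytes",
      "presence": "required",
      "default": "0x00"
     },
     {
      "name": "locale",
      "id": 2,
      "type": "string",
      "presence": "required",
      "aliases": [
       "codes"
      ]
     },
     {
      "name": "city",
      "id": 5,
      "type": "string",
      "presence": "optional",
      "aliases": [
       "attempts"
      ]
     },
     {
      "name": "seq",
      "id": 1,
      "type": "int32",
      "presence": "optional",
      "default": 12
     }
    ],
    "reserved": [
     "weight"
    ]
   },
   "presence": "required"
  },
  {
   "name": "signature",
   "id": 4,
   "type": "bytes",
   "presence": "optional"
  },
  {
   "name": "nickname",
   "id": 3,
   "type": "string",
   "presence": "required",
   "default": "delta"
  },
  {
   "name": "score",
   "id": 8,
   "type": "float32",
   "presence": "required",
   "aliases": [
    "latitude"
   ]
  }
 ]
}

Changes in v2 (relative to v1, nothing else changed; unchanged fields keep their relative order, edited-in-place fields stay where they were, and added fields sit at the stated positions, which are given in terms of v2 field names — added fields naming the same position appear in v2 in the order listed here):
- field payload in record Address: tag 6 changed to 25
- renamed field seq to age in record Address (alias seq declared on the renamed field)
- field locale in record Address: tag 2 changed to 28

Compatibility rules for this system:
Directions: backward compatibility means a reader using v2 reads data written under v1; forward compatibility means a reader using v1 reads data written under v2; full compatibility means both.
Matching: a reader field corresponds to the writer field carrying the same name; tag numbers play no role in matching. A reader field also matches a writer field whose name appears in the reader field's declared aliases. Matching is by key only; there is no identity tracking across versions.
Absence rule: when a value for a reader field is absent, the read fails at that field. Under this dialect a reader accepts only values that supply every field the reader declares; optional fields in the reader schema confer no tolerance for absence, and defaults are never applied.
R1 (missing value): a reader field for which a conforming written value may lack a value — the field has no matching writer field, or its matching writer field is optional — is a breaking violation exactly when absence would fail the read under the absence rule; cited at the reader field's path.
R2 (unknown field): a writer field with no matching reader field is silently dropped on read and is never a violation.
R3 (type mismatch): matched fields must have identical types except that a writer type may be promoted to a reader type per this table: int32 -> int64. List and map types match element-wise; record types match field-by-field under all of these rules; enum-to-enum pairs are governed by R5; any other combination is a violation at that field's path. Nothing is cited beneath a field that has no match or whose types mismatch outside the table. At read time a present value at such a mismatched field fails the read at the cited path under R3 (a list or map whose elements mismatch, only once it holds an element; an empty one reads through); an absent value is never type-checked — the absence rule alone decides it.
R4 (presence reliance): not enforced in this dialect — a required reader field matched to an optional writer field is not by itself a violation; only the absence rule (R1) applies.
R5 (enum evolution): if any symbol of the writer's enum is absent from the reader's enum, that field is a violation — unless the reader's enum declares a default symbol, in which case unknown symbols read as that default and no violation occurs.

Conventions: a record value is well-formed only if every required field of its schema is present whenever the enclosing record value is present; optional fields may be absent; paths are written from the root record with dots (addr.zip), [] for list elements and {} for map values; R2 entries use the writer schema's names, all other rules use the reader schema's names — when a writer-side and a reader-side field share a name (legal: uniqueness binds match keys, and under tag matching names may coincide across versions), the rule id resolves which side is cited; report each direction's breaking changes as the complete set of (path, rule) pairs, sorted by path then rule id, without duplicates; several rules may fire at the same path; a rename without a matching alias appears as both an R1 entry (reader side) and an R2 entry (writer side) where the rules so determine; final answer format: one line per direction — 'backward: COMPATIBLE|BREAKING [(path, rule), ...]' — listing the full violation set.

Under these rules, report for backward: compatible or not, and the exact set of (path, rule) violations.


arrows below run writer -> reader for Order
checking backward for Order: reader v2 against writer v1:
  writer required, Kind -> Kind: reader status maps from writer status
  writer optional, map<string, float64> -> map<string, float64>: reader extras maps from writer extras
  writer required, Address -> Address: reader contact maps from writer contact
  writer optional, bytes -> bytes: reader signature maps from writer signature
  writer required, string -> string: reader nickname maps from writer nickname
  writer required, float32 -> float32: reader score maps from writer score
  writer required, bytes -> bytes: reader contact.payload maps from writer contact.payload
  writer required, string -> string: reader contact.locale maps from writer contact.locale
  writer optional, string -> string: reader contact.city maps from writer contact.city
  writer optional, int32 -> int32: reader contact.age maps from writer contact.seq
  breaking: (contact.age, R1)
  breaking: (contact.city, R1)
  breaking: (extras, R1)
  breaking: (signature, R1)
  backward on Order therefore BREAKING (4)
diffs on Order not affecting the asked answer:
  field payload in record Address: tag 6 changed to 25 -> triggers nothing under Order's printed rules — same verdict
  field locale in record Address: tag 2 changed to 28 -> triggers nothing under Order's printed rules — same verdict

backward: BREAKING [(contact.age, R1), (contact.city, R1), (extras, R1), (signature, R1)]


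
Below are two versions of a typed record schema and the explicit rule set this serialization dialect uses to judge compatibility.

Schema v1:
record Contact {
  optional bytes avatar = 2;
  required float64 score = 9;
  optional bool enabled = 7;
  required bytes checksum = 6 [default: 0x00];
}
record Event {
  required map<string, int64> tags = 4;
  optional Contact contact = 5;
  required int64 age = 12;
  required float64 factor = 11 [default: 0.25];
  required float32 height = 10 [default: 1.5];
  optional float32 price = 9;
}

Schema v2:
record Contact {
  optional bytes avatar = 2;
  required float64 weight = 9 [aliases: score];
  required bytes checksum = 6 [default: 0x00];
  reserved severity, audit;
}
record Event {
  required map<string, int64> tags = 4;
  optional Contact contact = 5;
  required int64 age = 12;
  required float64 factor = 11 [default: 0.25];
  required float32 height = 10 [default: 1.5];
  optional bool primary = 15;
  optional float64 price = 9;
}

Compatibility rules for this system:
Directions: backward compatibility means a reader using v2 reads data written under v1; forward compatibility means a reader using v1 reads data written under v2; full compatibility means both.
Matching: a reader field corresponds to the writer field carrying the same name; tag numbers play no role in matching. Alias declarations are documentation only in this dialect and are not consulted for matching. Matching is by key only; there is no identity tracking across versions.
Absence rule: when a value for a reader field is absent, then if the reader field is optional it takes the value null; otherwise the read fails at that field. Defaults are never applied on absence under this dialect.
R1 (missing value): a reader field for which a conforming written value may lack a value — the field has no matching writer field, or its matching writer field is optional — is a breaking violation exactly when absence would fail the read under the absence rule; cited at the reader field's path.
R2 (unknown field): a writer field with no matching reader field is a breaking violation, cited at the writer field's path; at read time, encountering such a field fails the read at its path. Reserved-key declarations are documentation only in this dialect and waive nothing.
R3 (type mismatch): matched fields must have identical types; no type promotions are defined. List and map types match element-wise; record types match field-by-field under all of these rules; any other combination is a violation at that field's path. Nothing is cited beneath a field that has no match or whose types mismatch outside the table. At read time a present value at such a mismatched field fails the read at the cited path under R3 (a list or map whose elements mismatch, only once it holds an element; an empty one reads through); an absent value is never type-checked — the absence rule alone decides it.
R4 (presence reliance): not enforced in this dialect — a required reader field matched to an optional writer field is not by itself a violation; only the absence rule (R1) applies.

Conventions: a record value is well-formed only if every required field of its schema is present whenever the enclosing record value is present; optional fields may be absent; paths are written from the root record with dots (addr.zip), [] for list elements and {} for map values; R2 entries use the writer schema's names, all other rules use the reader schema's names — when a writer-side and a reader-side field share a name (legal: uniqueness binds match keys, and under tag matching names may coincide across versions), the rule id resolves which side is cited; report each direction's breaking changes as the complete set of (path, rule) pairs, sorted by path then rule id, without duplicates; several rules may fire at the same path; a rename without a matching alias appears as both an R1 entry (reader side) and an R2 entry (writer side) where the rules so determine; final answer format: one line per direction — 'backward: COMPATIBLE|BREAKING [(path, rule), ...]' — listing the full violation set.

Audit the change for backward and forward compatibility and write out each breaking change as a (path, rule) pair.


backward: BREAKING [(contact.enabled, R2), (contact.score, R2), (contact.weight, R1), (price, R3)]; forward: BREAKING [(contact.score, R1), (contact.weight, R2), (price, R3), (primary, R2)]

arrows below run writer -> reader for Event
backward on Event — v2 reading data written by v1:
  tags: map<string, int64> -> map<string, int64>, writer required; from tags
  contact: Contact -> Contact, writer optional; from contact
  age: int64 -> int64, writer required; from age
  factor: float64 -> float64, writer required; from factor
  height: float32 -> float32, writer required; from height
  primary: no writer match
  price: float32 -> float64, writer optional; from price
  contact.avatar: bytes -> bytes, writer optional; from contact.avatar
  contact.weight: no writer match
  contact.checksum: bytes -> bytes, writer required; from contact.checksum
  contact.score (writer side), unknown to reader
  contact.enabled (writer side), unknown to reader
  rule R2 violated at contact.enabled
  rule R2 violated at contact.score
  rule R1 violated at contact.weight
  rule R3 violated at price
  => backward verdict for Event: BREAKING, 4 violation(s)
forward on Event — v1 reading data written by v2:
  tags: map<string, int64> -> map<string, int64>, writer required; from tags
  contact: Contact -> Contact, writer optional; from contact
  age: int64 -> int64, writer required; from age
  factor: float64 -> float64, writer required; from factor
  height: float32 -> float32, writer required; from height
  price: float64 -> float32, writer optional; from price
  primary (writer side), unknown to reader
  contact.avatar: bytes -> bytes, writer optional; from contact.avatar
  contact.score: no writer match
  contact.enabled: no writer match
  contact.checksum: bytes -> bytes, writer required; from contact.checksum
  contact.weight (writer side), unknown to reader
  rule R1 violated at contact.score
  rule R2 violated at contact.weight
  rule R3 violated at price
  rule R2 violated at primary
  => forward verdict for Event: BREAKING, 4 violation(s)
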